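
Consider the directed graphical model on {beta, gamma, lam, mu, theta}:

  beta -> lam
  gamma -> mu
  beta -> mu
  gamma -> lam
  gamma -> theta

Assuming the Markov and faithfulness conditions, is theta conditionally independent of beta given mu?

No

2 paths connect theta and beta; each must be blocked for d-separation to hold:
Path 1: theta ← gamma → mu ← beta
  gamma is a fork and gamma is not conditioned on; mu is a collider and mu is conditioned on, which opens it — no node blocks this path, so it is active.
Path 2: theta ← gamma → lam ← beta
  lam is a collider here and neither lam nor any of its descendants is conditioned on, so the collider stays closed — the path is blocked at lam.
Because an active path exists, theta and beta are not d-separated.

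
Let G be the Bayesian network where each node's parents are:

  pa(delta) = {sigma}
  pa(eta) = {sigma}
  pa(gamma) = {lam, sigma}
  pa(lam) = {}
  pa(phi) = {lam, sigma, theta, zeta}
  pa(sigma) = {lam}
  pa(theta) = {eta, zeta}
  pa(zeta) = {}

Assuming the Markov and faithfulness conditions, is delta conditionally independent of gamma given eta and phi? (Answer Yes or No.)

No — delta and gamma are not d-separated given {eta, phi}.

Enumerating the 5 paths from delta to gamma and testing each for blocking by {eta, phi}:
Path 1: delta ← sigma ← lam → gamma
  sigma is a chain and sigma is not conditioned on; lam is a fork and lam is not conditioned on — no node blocks this path, so it is active.
Path 2: delta ← sigma → eta → theta → phi ← lam → gamma
  eta is a chain here and eta is conditioned on, so the path is blocked at eta.
Path 3: delta ← sigma → eta → theta ← zeta → phi ← lam → gamma
  eta is a chain here and eta is conditioned on, so the path is blocked at eta.
Path 4: delta ← sigma → phi ← lam → gamma
  sigma is a fork and sigma is not conditioned on; phi is a collider and phi is conditioned on, which opens it; lam is a fork and lam is not conditioned on — no node blocks this path, so it is active.
Path 5: delta ← sigma → gamma
  sigma is a fork and sigma is not conditioned on — no node blocks this path, so it is active.
At least one path is unblocked, so d-separation fails.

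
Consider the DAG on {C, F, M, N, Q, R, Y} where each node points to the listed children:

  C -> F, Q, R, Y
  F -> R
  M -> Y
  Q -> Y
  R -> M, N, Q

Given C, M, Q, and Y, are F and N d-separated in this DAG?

No — F and N are not d-separated given {C, M, Q, Y}.

We examine all 6 paths between F and N:
Path 1: F ← C → Q → Y ← M ← R → N
  C is a fork here and C is conditioned on, so the path is blocked at C.
Path 2: F ← C → Q ← R → N
  C is a fork here and C is conditioned on, so the path is blocked at C.
Path 3: F ← C → Y ← M ← R → N
  C is a fork here and C is conditioned on, so the path is blocked at C.
Path 4: F ← C → Y ← Q ← R → N
  C is a fork here and C is conditioned on, so the path is blocked at C.
Path 5: F ← C → R → N
  C is a fork here and C is conditioned on, so the path is blocked at C.
Path 6: F → R → N
  R is a chain and R is not conditioned on — no node blocks this path, so it is active.
Because an active path exists, F and N are not d-separated.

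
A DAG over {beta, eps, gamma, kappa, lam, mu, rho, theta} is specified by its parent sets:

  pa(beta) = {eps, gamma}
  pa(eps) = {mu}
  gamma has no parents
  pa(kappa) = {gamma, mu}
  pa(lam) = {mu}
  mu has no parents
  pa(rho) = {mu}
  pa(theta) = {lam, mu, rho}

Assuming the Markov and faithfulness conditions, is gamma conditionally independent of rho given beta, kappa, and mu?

Yes

There are 6 undirected paths between gamma and rho; checking each against the conditioning set {beta, kappa, mu}:
Path 1: gamma → kappa ← mu → lam → theta ← rho
  mu is a fork here and mu is conditioned on, so the path is blocked at mu.
Path 2: gamma → kappa ← mu → theta ← rho
  mu is a fork here and mu is conditioned on, so the path is blocked at mu.
Path 3: gamma → kappa ← mu → rho
  mu is a fork here and mu is conditioned on, so the path is blocked at mu.
Path 4: gamma → beta ← eps ← mu → lam → theta ← rho
  mu is a fork here and mu is conditioned on, so the path is blocked at mu.
Path 5: gamma → beta ← eps ← mu → theta ← rho
  mu is a fork here and mu is conditioned on, so the path is blocked at mu.
Path 6: gamma → beta ← eps ← mu → rho
  mu is a fork here and mu is conditioned on, so the path is blocked at mu.
All paths are blocked; gamma ⊥ rho | {beta, kappa, mu} holds.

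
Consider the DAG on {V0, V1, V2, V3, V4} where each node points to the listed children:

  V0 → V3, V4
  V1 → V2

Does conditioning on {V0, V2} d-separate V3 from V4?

Yes

Only one path connects V3 and V4:
Path 1: V3 ← V0 → V4
  V0 is a fork here and V0 is conditioned on, so the path is blocked at V0.
Every path is blocked, so V3 and V4 are d-separated given {V0, V2}.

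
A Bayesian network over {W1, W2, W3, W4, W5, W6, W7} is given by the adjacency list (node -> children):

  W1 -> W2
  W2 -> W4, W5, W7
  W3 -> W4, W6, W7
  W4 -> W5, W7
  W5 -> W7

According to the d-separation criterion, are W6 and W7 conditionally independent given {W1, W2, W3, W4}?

Yes

Enumerating the 6 paths from W6 to W7 and testing each for blocking by {W1, W2, W3, W4}:
  1. W6 ← W3 → W7 — W3:fork[blocks] ⇒ blocked
  2. W6 ← W3 → W4 → W5 → W7 — W3:fork[blocks]; W4:chain[blocks]; W5:chain[open] ⇒ blocked
  3. W6 ← W3 → W4 → W5 ← W2 → W7 — W3:fork[blocks]; W4:chain[blocks]; W5:collider[blocks]; W2:fork[blocks] ⇒ blocked
  4. W6 ← W3 → W4 → W7 — W3:fork[blocks]; W4:chain[blocks] ⇒ blocked
  5. W6 ← W3 → W4 ← W2 → W5 → W7 — W3:fork[blocks]; W4:collider[open]; W2:fork[blocks]; W5:chain[open] ⇒ blocked
  6. W6 ← W3 → W4 ← W2 → W7 — W3:fork[blocks]; W4:collider[open]; W2:fork[blocks] ⇒ blocked
Since every path is blocked, d-separation holds.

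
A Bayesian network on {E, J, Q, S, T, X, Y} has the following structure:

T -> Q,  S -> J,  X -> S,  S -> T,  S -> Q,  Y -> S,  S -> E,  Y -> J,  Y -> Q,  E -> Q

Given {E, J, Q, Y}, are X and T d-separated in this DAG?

There are 5 undirected paths between X and T; checking each against the conditioning set {E, J, Q, Y}:
Path 1: X → S → E → Q ← T
  E is a chain here and E is conditioned on, so the path is blocked at E.
Path 2: X → S → Q ← T
  S is a chain and S is not conditioned on; Q is a collider and Q is conditioned on, which opens it — no node blocks this path, so it is active.
Path 3: X → S → J ← Y → Q ← T
  Y is a fork here and Y is conditioned on, so the path is blocked at Y.
Path 4: X → S → T
  S is a chain and S is not conditioned on — no node blocks this path, so it is active.
Path 5: X → S ← Y → Q ← T
  Y is a fork here and Y is conditioned on, so the path is blocked at Y.
Since the path X → S → Q ← T is active, X and T are not d-separated given {E, J, Q, Y}.

No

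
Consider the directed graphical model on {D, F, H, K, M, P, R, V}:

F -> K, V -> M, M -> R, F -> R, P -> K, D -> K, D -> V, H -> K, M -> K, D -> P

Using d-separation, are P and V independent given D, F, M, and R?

We examine all 6 paths between P and V:
  1. P ← D → V — D:fork[blocks] ⇒ blocked
  2. P ← D → K ← M ← V — D:fork[blocks]; K:collider[blocks]; M:chain[blocks] ⇒ blocked
  3. P ← D → K ← F → R ← M ← V — D:fork[blocks]; K:collider[blocks]; F:fork[blocks]; R:collider[open]; M:chain[blocks] ⇒ blocked
  4. P → K ← M ← V — K:collider[blocks]; M:chain[blocks] ⇒ blocked
  5. P → K ← D → V — K:collider[blocks]; D:fork[blocks] ⇒ blocked
  6. P → K ← F → R ← M ← V — K:collider[blocks]; F:fork[blocks]; R:collider[open]; M:chain[blocks] ⇒ blocked
Every path is blocked, so P and V are d-separated given {D, F, M, R}.

Yes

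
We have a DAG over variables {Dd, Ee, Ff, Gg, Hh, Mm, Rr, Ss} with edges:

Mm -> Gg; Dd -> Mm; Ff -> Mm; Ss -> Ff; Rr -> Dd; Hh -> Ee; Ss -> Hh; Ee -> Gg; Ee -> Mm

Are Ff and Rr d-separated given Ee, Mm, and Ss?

3 paths connect Ff and Rr; each must be blocked for d-separation to hold:
  1. Ff ← Ss → Hh → Ee → Gg ← Mm ← Dd ← Rr — Ss:fork[blocks]; Hh:chain[open]; Ee:chain[blocks]; Gg:collider[blocks]; Mm:chain[blocks]; Dd:chain[open] ⇒ blocked
  2. Ff ← Ss → Hh → Ee → Mm ← Dd ← Rr — Ss:fork[blocks]; Hh:chain[open]; Ee:chain[blocks]; Mm:collider[open]; Dd:chain[open] ⇒ blocked
  3. Ff → Mm ← Dd ← Rr — Mm:collider[open]; Dd:chain[open] ⇒ active
Because an active path exists, Ff and Rr are not d-separated.

No — Ff and Rr are not d-separated given {Ee, Mm, Ss}.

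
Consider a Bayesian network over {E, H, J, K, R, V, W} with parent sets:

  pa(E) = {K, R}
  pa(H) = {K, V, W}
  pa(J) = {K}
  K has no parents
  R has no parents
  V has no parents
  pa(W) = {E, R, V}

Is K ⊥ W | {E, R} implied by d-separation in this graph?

Enumerating the 4 paths from K to W and testing each for blocking by {E, R}:
Path 1: K → E → W
  E is a chain here and E is conditioned on, so the path is blocked at E.
Path 2: K → E ← R → W
  R is a fork here and R is conditioned on, so the path is blocked at R.
Path 3: K → H ← V → W
  H is a collider here and neither H nor any of its descendants is conditioned on, so the collider stays closed — the path is blocked at H.
Path 4: K → H ← W
  H is a collider here and neither H nor any of its descendants is conditioned on, so the collider stays closed — the path is blocked at H.
All paths are blocked; K ⊥ W | {E, R} holds.

Yes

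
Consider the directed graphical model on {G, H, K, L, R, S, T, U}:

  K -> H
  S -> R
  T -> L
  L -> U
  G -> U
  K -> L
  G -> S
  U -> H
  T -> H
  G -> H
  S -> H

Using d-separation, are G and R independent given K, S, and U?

We examine all 5 paths between G and R:
Path 1: G → U → H ← S → R
  U is a chain here and U is conditioned on, so the path is blocked at U.
Path 2: G → U ← L ← T → H ← S → R
  H is a collider here and neither H nor any of its descendants is conditioned on, so the collider stays closed — the path is blocked at H.
Path 3: G → U ← L ← K → H ← S → R
  K is a fork here and K is conditioned on, so the path is blocked at K.
Path 4: G → H ← S → R
  H is a collider here and neither H nor any of its descendants is conditioned on, so the collider stays closed — the path is blocked at H.
Path 5: G → S → R
  S is a chain here and S is conditioned on, so the path is blocked at S.
All paths are blocked; G ⊥ R | {K, S, U} holds.

Yes — G and R are d-separated given {K, S, U}.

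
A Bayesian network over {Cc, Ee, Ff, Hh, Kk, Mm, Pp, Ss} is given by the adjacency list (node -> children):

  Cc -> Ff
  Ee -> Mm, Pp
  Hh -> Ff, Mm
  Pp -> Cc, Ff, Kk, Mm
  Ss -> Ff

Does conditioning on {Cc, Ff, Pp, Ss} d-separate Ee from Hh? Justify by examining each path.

Yes

There are 6 undirected paths between Ee and Hh; checking each against the conditioning set {Cc, Ff, Pp, Ss}:
  1. Ee → Pp → Ff ← Hh — Pp:chain[blocks]; Ff:collider[open] ⇒ blocked
  2. Ee → Pp → Mm ← Hh — Pp:chain[blocks]; Mm:collider[blocks] ⇒ blocked
  3. Ee → Pp → Cc → Ff ← Hh — Pp:chain[blocks]; Cc:chain[blocks]; Ff:collider[open] ⇒ blocked
  4. Ee → Mm ← Hh — Mm:collider[blocks] ⇒ blocked
  5. Ee → Mm ← Pp → Ff ← Hh — Mm:collider[blocks]; Pp:fork[blocks]; Ff:collider[open] ⇒ blocked
  6. Ee → Mm ← Pp → Cc → Ff ← Hh — Mm:collider[blocks]; Pp:fork[blocks]; Cc:chain[blocks]; Ff:collider[open] ⇒ blocked
All paths are blocked; Ee ⊥ Hh | {Cc, Ff, Pp, Ss} holds.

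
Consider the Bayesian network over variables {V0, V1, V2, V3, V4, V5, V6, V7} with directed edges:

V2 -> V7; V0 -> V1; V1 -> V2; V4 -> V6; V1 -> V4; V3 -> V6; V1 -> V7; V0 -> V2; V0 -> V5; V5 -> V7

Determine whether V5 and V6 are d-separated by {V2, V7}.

No

We examine all 6 paths between V5 and V6:
  1. V5 ← V0 → V2 → V7 ← V1 → V4 → V6 — V0:fork[open]; V2:chain[blocks]; V7:collider[open]; V1:fork[open]; V4:chain[open] ⇒ blocked
  2. V5 ← V0 → V2 ← V1 → V4 → V6 — V0:fork[open]; V2:collider[open]; V1:fork[open]; V4:chain[open] ⇒ active
  3. V5 ← V0 → V1 → V4 → V6 — V0:fork[open]; V1:chain[open]; V4:chain[open] ⇒ active
  4. V5 → V7 ← V2 ← V0 → V1 → V4 → V6 — V7:collider[open]; V2:chain[blocks]; V0:fork[open]; V1:chain[open]; V4:chain[open] ⇒ blocked
  5. V5 → V7 ← V2 ← V1 → V4 → V6 — V7:collider[open]; V2:chain[blocks]; V1:fork[open]; V4:chain[open] ⇒ blocked
  6. V5 → V7 ← V1 → V4 → V6 — V7:collider[open]; V1:fork[open]; V4:chain[open] ⇒ active
Because an active path exists, V5 and V6 are not d-separated.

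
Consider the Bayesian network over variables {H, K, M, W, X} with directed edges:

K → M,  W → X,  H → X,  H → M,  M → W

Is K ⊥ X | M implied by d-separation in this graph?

No — K and X are not d-separated given {M}.

There are 2 undirected paths between K and X; checking each against the conditioning set {M}:
Path 1: K → M → W → X
  M is a chain here and M is conditioned on, so the path is blocked at M.
Path 2: K → M ← H → X
  M is a collider and M is conditioned on, which opens it; H is a fork and H is not conditioned on — no node blocks this path, so it is active.
Because an active path exists, K and X are not d-separated.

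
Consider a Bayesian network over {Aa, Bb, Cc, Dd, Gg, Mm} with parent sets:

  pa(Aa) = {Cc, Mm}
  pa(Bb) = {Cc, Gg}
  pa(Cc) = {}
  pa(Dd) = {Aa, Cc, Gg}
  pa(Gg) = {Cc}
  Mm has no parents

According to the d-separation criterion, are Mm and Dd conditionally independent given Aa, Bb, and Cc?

Yes — Mm and Dd are d-separated given {Aa, Bb, Cc}.

There are 4 undirected paths between Mm and Dd; checking each against the conditioning set {Aa, Bb, Cc}:
Path 1: Mm → Aa ← Cc → Gg → Dd
  Cc is a fork here and Cc is conditioned on, so the path is blocked at Cc.
Path 2: Mm → Aa ← Cc → Dd
  Cc is a fork here and Cc is conditioned on, so the path is blocked at Cc.
Path 3: Mm → Aa ← Cc → Bb ← Gg → Dd
  Cc is a fork here and Cc is conditioned on, so the path is blocked at Cc.
Path 4: Mm → Aa → Dd
  Aa is a chain here and Aa is conditioned on, so the path is blocked at Aa.
Since every path is blocked, d-separation holds.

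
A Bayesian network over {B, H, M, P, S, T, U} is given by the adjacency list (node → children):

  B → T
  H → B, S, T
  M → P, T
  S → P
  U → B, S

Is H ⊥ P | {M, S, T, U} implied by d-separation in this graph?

We examine all 6 paths between H and P:
Path 1: H → S → P
  S is a chain here and S is conditioned on, so the path is blocked at S.
Path 2: H → S ← U → B → T ← M → P
  U is a fork here and U is conditioned on, so the path is blocked at U.
Path 3: H → B ← U → S → P
  U is a fork here and U is conditioned on, so the path is blocked at U.
Path 4: H → B → T ← M → P
  M is a fork here and M is conditioned on, so the path is blocked at M.
Path 5: H → T ← M → P
  M is a fork here and M is conditioned on, so the path is blocked at M.
Path 6: H → T ← B ← U → S → P
  U is a fork here and U is conditioned on, so the path is blocked at U.
Every path is blocked, so H and P are d-separated given {M, S, T, U}.

Yes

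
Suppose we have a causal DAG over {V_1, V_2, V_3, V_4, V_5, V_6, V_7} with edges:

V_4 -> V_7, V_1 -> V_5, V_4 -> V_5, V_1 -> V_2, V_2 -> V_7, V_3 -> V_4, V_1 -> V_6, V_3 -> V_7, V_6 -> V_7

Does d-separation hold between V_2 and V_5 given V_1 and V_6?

Yes

We examine all 6 paths between V_2 and V_5:
Path 1: V_2 ← V_1 → V_5
  V_1 is a fork here and V_1 is conditioned on, so the path is blocked at V_1.
Path 2: V_2 ← V_1 → V_6 → V_7 ← V_3 → V_4 → V_5
  V_1 is a fork here and V_1 is conditioned on, so the path is blocked at V_1.
Path 3: V_2 ← V_1 → V_6 → V_7 ← V_4 → V_5
  V_1 is a fork here and V_1 is conditioned on, so the path is blocked at V_1.
Path 4: V_2 → V_7 ← V_3 → V_4 → V_5
  V_7 is a collider here and neither V_7 nor any of its descendants is conditioned on, so the collider stays closed — the path is blocked at V_7.
Path 5: V_2 → V_7 ← V_4 → V_5
  V_7 is a collider here and neither V_7 nor any of its descendants is conditioned on, so the collider stays closed — the path is blocked at V_7.
Path 6: V_2 → V_7 ← V_6 ← V_1 → V_5
  V_7 is a collider here and neither V_7 nor any of its descendants is conditioned on, so the collider stays closed — the path is blocked at V_7.
Since every path is blocked, d-separation holds.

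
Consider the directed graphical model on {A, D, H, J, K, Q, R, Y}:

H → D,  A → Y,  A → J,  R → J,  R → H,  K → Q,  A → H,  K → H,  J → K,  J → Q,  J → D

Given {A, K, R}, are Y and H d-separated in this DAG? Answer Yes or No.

There are 5 undirected paths between Y and H; checking each against the conditioning set {A, K, R}:
  1. Y ← A → J → K → H — A:fork[blocks]; J:chain[open]; K:chain[blocks] ⇒ blocked
  2. Y ← A → J → D ← H — A:fork[blocks]; J:chain[open]; D:collider[blocks] ⇒ blocked
  3. Y ← A → J → Q ← K → H — A:fork[blocks]; J:chain[open]; Q:collider[blocks]; K:fork[blocks] ⇒ blocked
  4. Y ← A → J ← R → H — A:fork[blocks]; J:collider[open]; R:fork[blocks] ⇒ blocked
  5. Y ← A → H — A:fork[blocks] ⇒ blocked
All paths are blocked; Y ⊥ H | {A, K, R} holds.

Yes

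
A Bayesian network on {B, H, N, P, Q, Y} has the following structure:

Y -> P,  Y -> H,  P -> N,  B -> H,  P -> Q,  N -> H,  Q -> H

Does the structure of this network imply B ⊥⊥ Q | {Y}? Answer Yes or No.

Yes

Enumerating the 3 paths from B to Q and testing each for blocking by {Y}:
  1. B → H ← Q — H:collider[blocks] ⇒ blocked
  2. B → H ← Y → P → Q — H:collider[blocks]; Y:fork[blocks]; P:chain[open] ⇒ blocked
  3. B → H ← N ← P → Q — H:collider[blocks]; N:chain[open]; P:fork[open] ⇒ blocked
All paths are blocked; B ⊥ Q | {Y} holds.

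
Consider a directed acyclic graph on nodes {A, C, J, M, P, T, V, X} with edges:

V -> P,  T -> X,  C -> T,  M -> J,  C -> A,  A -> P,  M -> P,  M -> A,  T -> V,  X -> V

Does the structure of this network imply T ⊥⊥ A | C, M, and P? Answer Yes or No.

Enumerating the 5 paths from T to A and testing each for blocking by {C, M, P}:
  1. T ← C → A — C:fork[blocks] ⇒ blocked
  2. T → V → P ← A — V:chain[open]; P:collider[open] ⇒ active
  3. T → V → P ← M → A — V:chain[open]; P:collider[open]; M:fork[blocks] ⇒ blocked
  4. T → X → V → P ← A — X:chain[open]; V:chain[open]; P:collider[open] ⇒ active
  5. T → X → V → P ← M → A — X:chain[open]; V:chain[open]; P:collider[open]; M:fork[blocks] ⇒ blocked
Since the path T → V → P ← A is active, T and A are not d-separated given {C, M, P}.

No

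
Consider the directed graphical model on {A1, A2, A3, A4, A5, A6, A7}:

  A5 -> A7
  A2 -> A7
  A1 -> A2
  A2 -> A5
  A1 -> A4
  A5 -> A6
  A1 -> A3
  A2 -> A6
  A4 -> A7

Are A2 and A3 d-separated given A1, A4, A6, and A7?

4 paths connect A2 and A3; each must be blocked for d-separation to hold:
Path 1: A2 → A5 → A7 ← A4 ← A1 → A3
  A4 is a chain here and A4 is conditioned on, so the path is blocked at A4.
Path 2: A2 ← A1 → A3
  A1 is a fork here and A1 is conditioned on, so the path is blocked at A1.
Path 3: A2 → A6 ← A5 → A7 ← A4 ← A1 → A3
  A4 is a chain here and A4 is conditioned on, so the path is blocked at A4.
Path 4: A2 → A7 ← A4 ← A1 → A3
  A4 is a chain here and A4 is conditioned on, so the path is blocked at A4.
Every path is blocked, so A2 and A3 are d-separated given {A1, A4, A6, A7}.

Yes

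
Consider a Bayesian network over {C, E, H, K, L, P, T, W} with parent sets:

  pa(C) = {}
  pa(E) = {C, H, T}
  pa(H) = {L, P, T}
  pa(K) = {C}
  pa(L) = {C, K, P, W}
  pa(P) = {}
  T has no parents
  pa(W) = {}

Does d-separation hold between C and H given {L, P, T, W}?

6 paths connect C and H; each must be blocked for d-separation to hold:
  1. C → L ← P → H — L:collider[open]; P:fork[blocks] ⇒ blocked
  2. C → L → H — L:chain[blocks] ⇒ blocked
  3. C → E ← T → H — E:collider[blocks]; T:fork[blocks] ⇒ blocked
  4. C → E ← H — E:collider[blocks] ⇒ blocked
  5. C → K → L ← P → H — K:chain[open]; L:collider[open]; P:fork[blocks] ⇒ blocked
  6. C → K → L → H — K:chain[open]; L:chain[blocks] ⇒ blocked
Since every path is blocked, d-separation holds.

Yes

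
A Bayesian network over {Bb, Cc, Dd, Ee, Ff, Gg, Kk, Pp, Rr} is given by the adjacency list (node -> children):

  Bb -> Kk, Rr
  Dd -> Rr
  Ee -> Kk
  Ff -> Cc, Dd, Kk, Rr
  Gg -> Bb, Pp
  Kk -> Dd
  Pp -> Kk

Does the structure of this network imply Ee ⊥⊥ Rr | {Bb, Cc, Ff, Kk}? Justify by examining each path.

Yes

There are 6 undirected paths between Ee and Rr; checking each against the conditioning set {Bb, Cc, Ff, Kk}:
Path 1: Ee → Kk ← Bb → Rr
  Bb is a fork here and Bb is conditioned on, so the path is blocked at Bb.
Path 2: Ee → Kk → Dd ← Ff → Rr
  Kk is a chain here and Kk is conditioned on, so the path is blocked at Kk.
Path 3: Ee → Kk → Dd → Rr
  Kk is a chain here and Kk is conditioned on, so the path is blocked at Kk.
Path 4: Ee → Kk ← Ff → Dd → Rr
  Ff is a fork here and Ff is conditioned on, so the path is blocked at Ff.
Path 5: Ee → Kk ← Ff → Rr
  Ff is a fork here and Ff is conditioned on, so the path is blocked at Ff.
Path 6: Ee → Kk ← Pp ← Gg → Bb → Rr
  Bb is a chain here and Bb is conditioned on, so the path is blocked at Bb.
Every path is blocked, so Ee and Rr are d-separated given {Bb, Cc, Ff, Kk}.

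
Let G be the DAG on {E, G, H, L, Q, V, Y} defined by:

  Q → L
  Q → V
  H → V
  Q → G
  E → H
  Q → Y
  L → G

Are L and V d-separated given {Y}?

No

2 paths connect L and V; each must be blocked for d-separation to hold:
  1. L ← Q → V — Q:fork[open] ⇒ active
  2. L → G ← Q → V — G:collider[blocks]; Q:fork[open] ⇒ blocked
Since the path L ← Q → V is active, L and V are not d-separated given {Y}.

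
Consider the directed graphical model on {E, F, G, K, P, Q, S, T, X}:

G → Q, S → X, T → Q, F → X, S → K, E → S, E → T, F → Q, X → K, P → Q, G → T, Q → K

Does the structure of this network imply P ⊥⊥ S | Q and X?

No — P and S are not d-separated given {Q, X}.

We examine all 6 paths between P and S:
  1. P → Q ← G → T ← E → S — Q:collider[open]; G:fork[open]; T:collider[open]; E:fork[open] ⇒ active
  2. P → Q → K ← S — Q:chain[blocks]; K:collider[blocks] ⇒ blocked
  3. P → Q → K ← X ← S — Q:chain[blocks]; K:collider[blocks]; X:chain[blocks] ⇒ blocked
  4. P → Q ← T ← E → S — Q:collider[open]; T:chain[open]; E:fork[open] ⇒ active
  5. P → Q ← F → X ← S — Q:collider[open]; F:fork[open]; X:collider[open] ⇒ active
  6. P → Q ← F → X → K ← S — Q:collider[open]; F:fork[open]; X:chain[blocks]; K:collider[blocks] ⇒ blocked
At least one path is unblocked, so d-separation fails.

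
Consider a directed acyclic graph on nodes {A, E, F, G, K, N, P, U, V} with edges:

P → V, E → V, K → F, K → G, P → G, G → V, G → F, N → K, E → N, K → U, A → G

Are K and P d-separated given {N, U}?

We examine all 6 paths between K and P:
Path 1: K ← N ← E → V ← P
  N is a chain here and N is conditioned on, so the path is blocked at N.
Path 2: K ← N ← E → V ← G ← P
  N is a chain here and N is conditioned on, so the path is blocked at N.
Path 3: K → F ← G ← P
  F is a collider here and neither F nor any of its descendants is conditioned on, so the collider stays closed — the path is blocked at F.
Path 4: K → F ← G → V ← P
  F is a collider here and neither F nor any of its descendants is conditioned on, so the collider stays closed — the path is blocked at F.
Path 5: K → G ← P
  G is a collider here and neither G nor any of its descendants is conditioned on, so the collider stays closed — the path is blocked at G.
Path 6: K → G → V ← P
  V is a collider here and neither V nor any of its descendants is conditioned on, so the collider stays closed — the path is blocked at V.
Every path is blocked, so K and P are d-separated given {N, U}.

Yes — K and P are d-separated given {N, U}.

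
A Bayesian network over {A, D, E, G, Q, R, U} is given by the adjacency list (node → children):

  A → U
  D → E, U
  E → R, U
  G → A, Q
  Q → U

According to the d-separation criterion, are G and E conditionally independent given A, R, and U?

No

Enumerating the 4 paths from G to E and testing each for blocking by {A, R, U}:
Path 1: G → A → U ← E
  A is a chain here and A is conditioned on, so the path is blocked at A.
Path 2: G → A → U ← D → E
  A is a chain here and A is conditioned on, so the path is blocked at A.
Path 3: G → Q → U ← E
  Q is a chain and Q is not conditioned on; U is a collider and U is conditioned on, which opens it — no node blocks this path, so it is active.
Path 4: G → Q → U ← D → E
  Q is a chain and Q is not conditioned on; U is a collider and U is conditioned on, which opens it; D is a fork and D is not conditioned on — no node blocks this path, so it is active.
Because an active path exists, G and E are not d-separated.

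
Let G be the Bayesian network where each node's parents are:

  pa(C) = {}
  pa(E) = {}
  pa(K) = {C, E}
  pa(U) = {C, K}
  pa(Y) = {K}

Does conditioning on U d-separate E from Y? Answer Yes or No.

No

The only undirected path from E to Y is:
Path 1: E → K → Y
  K is a chain and K is not conditioned on — no node blocks this path, so it is active.
Since the path E → K → Y is active, E and Y are not d-separated given {U}.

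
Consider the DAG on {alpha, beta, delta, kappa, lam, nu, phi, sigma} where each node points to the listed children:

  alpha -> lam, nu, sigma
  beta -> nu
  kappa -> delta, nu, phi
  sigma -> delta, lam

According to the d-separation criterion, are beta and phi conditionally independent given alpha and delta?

We examine all 3 paths between beta and phi:
  1. beta → nu ← alpha → lam ← sigma → delta ← kappa → phi — nu:collider[blocks]; alpha:fork[blocks]; lam:collider[blocks]; sigma:fork[open]; delta:collider[open]; kappa:fork[open] ⇒ blocked
  2. beta → nu ← alpha → sigma → delta ← kappa → phi — nu:collider[blocks]; alpha:fork[blocks]; sigma:chain[open]; delta:collider[open]; kappa:fork[open] ⇒ blocked
  3. beta → nu ← kappa → phi — nu:collider[blocks]; kappa:fork[open] ⇒ blocked
Every path is blocked, so beta and phi are d-separated given {alpha, delta}.

Yes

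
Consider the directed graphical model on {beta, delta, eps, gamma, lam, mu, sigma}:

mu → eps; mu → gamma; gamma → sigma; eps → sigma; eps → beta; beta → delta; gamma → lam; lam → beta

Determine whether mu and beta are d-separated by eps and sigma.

Enumerating the 4 paths from mu to beta and testing each for blocking by {eps, sigma}:
Path 1: mu → gamma → lam → beta
  gamma is a chain and gamma is not conditioned on; lam is a chain and lam is not conditioned on — no node blocks this path, so it is active.
Path 2: mu → gamma → sigma ← eps → beta
  eps is a fork here and eps is conditioned on, so the path is blocked at eps.
Path 3: mu → eps → sigma ← gamma → lam → beta
  eps is a chain here and eps is conditioned on, so the path is blocked at eps.
Path 4: mu → eps → beta
  eps is a chain here and eps is conditioned on, so the path is blocked at eps.
At least one path is unblocked, so d-separation fails.

No — mu and beta are not d-separated given {eps, sigma}.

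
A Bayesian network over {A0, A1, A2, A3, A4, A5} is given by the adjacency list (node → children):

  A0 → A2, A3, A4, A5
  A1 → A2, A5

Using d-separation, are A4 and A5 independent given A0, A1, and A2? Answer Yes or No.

Yes — A4 and A5 are d-separated given {A0, A1, A2}.

There are 2 undirected paths between A4 and A5; checking each against the conditioning set {A0, A1, A2}:
Path 1: A4 ← A0 → A5
  A0 is a fork here and A0 is conditioned on, so the path is blocked at A0.
Path 2: A4 ← A0 → A2 ← A1 → A5
  A0 is a fork here and A0 is conditioned on, so the path is blocked at A0.
Since every path is blocked, d-separation holds.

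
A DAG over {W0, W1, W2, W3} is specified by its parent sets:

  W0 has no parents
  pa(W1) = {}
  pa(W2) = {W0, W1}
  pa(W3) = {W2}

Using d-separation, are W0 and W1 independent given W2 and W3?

No

The only undirected path from W0 to W1 is:
Path 1: W0 → W2 ← W1
  W2 is a collider and W2 is conditioned on, which opens it — no node blocks this path, so it is active.
Because an active path exists, W0 and W1 are not d-separated.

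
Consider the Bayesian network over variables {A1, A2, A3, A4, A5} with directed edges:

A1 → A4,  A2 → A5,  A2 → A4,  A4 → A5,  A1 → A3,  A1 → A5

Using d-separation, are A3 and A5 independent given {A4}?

3 paths connect A3 and A5; each must be blocked for d-separation to hold:
Path 1: A3 ← A1 → A5
  A1 is a fork and A1 is not conditioned on — no node blocks this path, so it is active.
Path 2: A3 ← A1 → A4 → A5
  A4 is a chain here and A4 is conditioned on, so the path is blocked at A4.
Path 3: A3 ← A1 → A4 ← A2 → A5
  A1 is a fork and A1 is not conditioned on; A4 is a collider and A4 is conditioned on, which opens it; A2 is a fork and A2 is not conditioned on — no node blocks this path, so it is active.
Since the path A3 ← A1 → A5 is active, A3 and A5 are not d-separated given {A4}.

No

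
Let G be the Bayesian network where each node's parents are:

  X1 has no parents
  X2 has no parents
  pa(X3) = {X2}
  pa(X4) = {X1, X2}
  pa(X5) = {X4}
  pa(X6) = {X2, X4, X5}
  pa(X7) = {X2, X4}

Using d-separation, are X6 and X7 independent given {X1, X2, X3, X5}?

We examine all 6 paths between X6 and X7:
Path 1: X6 ← X2 → X4 → X7
  X2 is a fork here and X2 is conditioned on, so the path is blocked at X2.
Path 2: X6 ← X2 → X7
  X2 is a fork here and X2 is conditioned on, so the path is blocked at X2.
Path 3: X6 ← X4 ← X2 → X7
  X2 is a fork here and X2 is conditioned on, so the path is blocked at X2.
Path 4: X6 ← X4 → X7
  X4 is a fork and X4 is not conditioned on — no node blocks this path, so it is active.
Path 5: X6 ← X5 ← X4 ← X2 → X7
  X5 is a chain here and X5 is conditioned on, so the path is blocked at X5.
Path 6: X6 ← X5 ← X4 → X7
  X5 is a chain here and X5 is conditioned on, so the path is blocked at X5.
Because an active path exists, X6 and X7 are not d-separated.

No — X6 and X7 are not d-separated given {X1, X2, X3, X5}.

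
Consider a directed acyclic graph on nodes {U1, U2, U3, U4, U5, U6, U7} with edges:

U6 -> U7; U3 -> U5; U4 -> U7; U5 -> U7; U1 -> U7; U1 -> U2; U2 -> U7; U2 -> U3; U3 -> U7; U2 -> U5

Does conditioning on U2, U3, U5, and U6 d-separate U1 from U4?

There are 6 undirected paths between U1 and U4; checking each against the conditioning set {U2, U3, U5, U6}:
Path 1: U1 → U2 → U5 ← U3 → U7 ← U4
  U2 is a chain here and U2 is conditioned on, so the path is blocked at U2.
Path 2: U1 → U2 → U5 → U7 ← U4
  U2 is a chain here and U2 is conditioned on, so the path is blocked at U2.
Path 3: U1 → U2 → U3 → U5 → U7 ← U4
  U2 is a chain here and U2 is conditioned on, so the path is blocked at U2.
Path 4: U1 → U2 → U3 → U7 ← U4
  U2 is a chain here and U2 is conditioned on, so the path is blocked at U2.
Path 5: U1 → U2 → U7 ← U4
  U2 is a chain here and U2 is conditioned on, so the path is blocked at U2.
Path 6: U1 → U7 ← U4
  U7 is a collider here and neither U7 nor any of its descendants is conditioned on, so the collider stays closed — the path is blocked at U7.
All paths are blocked; U1 ⊥ U4 | {U2, U3, U5, U6} holds.

Yes — U1 and U4 are d-separated given {U2, U3, U5, U6}.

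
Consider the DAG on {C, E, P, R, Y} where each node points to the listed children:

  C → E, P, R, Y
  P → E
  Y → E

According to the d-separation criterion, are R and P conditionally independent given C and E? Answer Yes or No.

Yes — R and P are d-separated given {C, E}.

3 paths connect R and P; each must be blocked for d-separation to hold:
  1. R ← C → Y → E ← P — C:fork[blocks]; Y:chain[open]; E:collider[open] ⇒ blocked
  2. R ← C → P — C:fork[blocks] ⇒ blocked
  3. R ← C → E ← P — C:fork[blocks]; E:collider[open] ⇒ blocked
Every path is blocked, so R and P are d-separated given {C, E}.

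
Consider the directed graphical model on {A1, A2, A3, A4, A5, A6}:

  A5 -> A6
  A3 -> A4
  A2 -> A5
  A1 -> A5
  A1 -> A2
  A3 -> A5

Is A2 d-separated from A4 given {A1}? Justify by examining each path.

We examine all 2 paths between A2 and A4:
Path 1: A2 ← A1 → A5 ← A3 → A4
  A1 is a fork here and A1 is conditioned on, so the path is blocked at A1.
Path 2: A2 → A5 ← A3 → A4
  A5 is a collider here and neither A5 nor any of its descendants is conditioned on, so the collider stays closed — the path is blocked at A5.
Every path is blocked, so A2 and A4 are d-separated given {A1}.

Yes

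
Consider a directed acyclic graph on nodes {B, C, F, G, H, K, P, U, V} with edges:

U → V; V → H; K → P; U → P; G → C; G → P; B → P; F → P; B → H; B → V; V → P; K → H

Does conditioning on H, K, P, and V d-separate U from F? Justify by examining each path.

No

We examine all 6 paths between U and F:
  1. U → P ← F — P:collider[open] ⇒ active
  2. U → V ← B → H ← K → P ← F — V:collider[open]; B:fork[open]; H:collider[open]; K:fork[blocks]; P:collider[open] ⇒ blocked
  3. U → V ← B → P ← F — V:collider[open]; B:fork[open]; P:collider[open] ⇒ active
  4. U → V → H ← K → P ← F — V:chain[blocks]; H:collider[open]; K:fork[blocks]; P:collider[open] ⇒ blocked
  5. U → V → H ← B → P ← F — V:chain[blocks]; H:collider[open]; B:fork[open]; P:collider[open] ⇒ blocked
  6. U → V → P ← F — V:chain[blocks]; P:collider[open] ⇒ blocked
Since the path U → P ← F is active, U and F are not d-separated given {H, K, P, V}.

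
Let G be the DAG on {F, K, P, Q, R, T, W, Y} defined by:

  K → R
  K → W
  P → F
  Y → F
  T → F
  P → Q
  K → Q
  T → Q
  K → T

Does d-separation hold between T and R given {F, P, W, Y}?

No

3 paths connect T and R; each must be blocked for d-separation to hold:
Path 1: T → Q ← K → R
  Q is a collider here and neither Q nor any of its descendants is conditioned on, so the collider stays closed — the path is blocked at Q.
Path 2: T → F ← P → Q ← K → R
  P is a fork here and P is conditioned on, so the path is blocked at P.
Path 3: T ← K → R
  K is a fork and K is not conditioned on — no node blocks this path, so it is active.
At least one path is unblocked, so d-separation fails.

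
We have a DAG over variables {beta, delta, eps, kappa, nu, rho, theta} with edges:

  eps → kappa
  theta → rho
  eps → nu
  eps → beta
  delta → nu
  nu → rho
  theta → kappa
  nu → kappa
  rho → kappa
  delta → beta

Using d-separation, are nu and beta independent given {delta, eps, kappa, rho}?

Yes

Enumerating the 5 paths from nu to beta and testing each for blocking by {delta, eps, kappa, rho}:
  1. nu → rho ← theta → kappa ← eps → beta — rho:collider[open]; theta:fork[open]; kappa:collider[open]; eps:fork[blocks] ⇒ blocked
  2. nu → rho → kappa ← eps → beta — rho:chain[blocks]; kappa:collider[open]; eps:fork[blocks] ⇒ blocked
  3. nu → kappa ← eps → beta — kappa:collider[open]; eps:fork[blocks] ⇒ blocked
  4. nu ← eps → beta — eps:fork[blocks] ⇒ blocked
  5. nu ← delta → beta — delta:fork[blocks] ⇒ blocked
All paths are blocked; nu ⊥ beta | {delta, eps, kappa, rho} holds.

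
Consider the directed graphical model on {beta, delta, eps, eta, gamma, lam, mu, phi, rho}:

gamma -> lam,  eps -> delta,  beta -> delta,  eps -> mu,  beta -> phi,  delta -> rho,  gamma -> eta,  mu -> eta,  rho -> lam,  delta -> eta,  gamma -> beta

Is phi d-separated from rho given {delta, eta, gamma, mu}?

Yes — phi and rho are d-separated given {delta, eta, gamma, mu}.

There are 6 undirected paths between phi and rho; checking each against the conditioning set {delta, eta, gamma, mu}:
Path 1: phi ← beta ← gamma → eta ← mu ← eps → delta → rho
  gamma is a fork here and gamma is conditioned on, so the path is blocked at gamma.
Path 2: phi ← beta ← gamma → eta ← delta → rho
  gamma is a fork here and gamma is conditioned on, so the path is blocked at gamma.
Path 3: phi ← beta ← gamma → lam ← rho
  gamma is a fork here and gamma is conditioned on, so the path is blocked at gamma.
Path 4: phi ← beta → delta ← eps → mu → eta ← gamma → lam ← rho
  mu is a chain here and mu is conditioned on, so the path is blocked at mu.
Path 5: phi ← beta → delta → rho
  delta is a chain here and delta is conditioned on, so the path is blocked at delta.
Path 6: phi ← beta → delta → eta ← gamma → lam ← rho
  delta is a chain here and delta is conditioned on, so the path is blocked at delta.
Every path is blocked, so phi and rho are d-separated given {delta, eta, gamma, mu}.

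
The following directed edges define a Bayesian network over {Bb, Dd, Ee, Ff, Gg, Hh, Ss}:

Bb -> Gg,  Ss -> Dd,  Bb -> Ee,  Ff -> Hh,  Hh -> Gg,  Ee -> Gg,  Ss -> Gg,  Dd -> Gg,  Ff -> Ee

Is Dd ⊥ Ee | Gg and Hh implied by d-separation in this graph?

No

We examine all 6 paths between Dd and Ee:
  1. Dd → Gg ← Bb → Ee — Gg:collider[open]; Bb:fork[open] ⇒ active
  2. Dd → Gg ← Hh ← Ff → Ee — Gg:collider[open]; Hh:chain[blocks]; Ff:fork[open] ⇒ blocked
  3. Dd → Gg ← Ee — Gg:collider[open] ⇒ active
  4. Dd ← Ss → Gg ← Bb → Ee — Ss:fork[open]; Gg:collider[open]; Bb:fork[open] ⇒ active
  5. Dd ← Ss → Gg ← Hh ← Ff → Ee — Ss:fork[open]; Gg:collider[open]; Hh:chain[blocks]; Ff:fork[open] ⇒ blocked
  6. Dd ← Ss → Gg ← Ee — Ss:fork[open]; Gg:collider[open] ⇒ active
At least one path is unblocked, so d-separation fails.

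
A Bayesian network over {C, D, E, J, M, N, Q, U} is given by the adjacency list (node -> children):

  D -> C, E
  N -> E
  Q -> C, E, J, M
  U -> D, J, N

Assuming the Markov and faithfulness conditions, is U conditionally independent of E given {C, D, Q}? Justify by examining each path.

We examine all 5 paths between U and E:
  1. U → N → E — N:chain[open] ⇒ active
  2. U → J ← Q → C ← D → E — J:collider[blocks]; Q:fork[blocks]; C:collider[open]; D:fork[blocks] ⇒ blocked
  3. U → J ← Q → E — J:collider[blocks]; Q:fork[blocks] ⇒ blocked
  4. U → D → C ← Q → E — D:chain[blocks]; C:collider[open]; Q:fork[blocks] ⇒ blocked
  5. U → D → E — D:chain[blocks] ⇒ blocked
Since the path U → N → E is active, U and E are not d-separated given {C, D, Q}.

No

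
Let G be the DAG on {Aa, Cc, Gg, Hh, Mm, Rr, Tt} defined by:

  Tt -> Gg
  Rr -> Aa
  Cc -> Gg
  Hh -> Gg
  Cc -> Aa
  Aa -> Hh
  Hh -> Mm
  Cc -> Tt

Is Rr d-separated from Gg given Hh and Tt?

No — Rr and Gg are not d-separated given {Hh, Tt}.

Enumerating the 3 paths from Rr to Gg and testing each for blocking by {Hh, Tt}:
Path 1: Rr → Aa ← Cc → Tt → Gg
  Tt is a chain here and Tt is conditioned on, so the path is blocked at Tt.
Path 2: Rr → Aa ← Cc → Gg
  Aa is a collider and its descendant Hh is conditioned on, which opens it; Cc is a fork and Cc is not conditioned on — no node blocks this path, so it is active.
Path 3: Rr → Aa → Hh → Gg
  Hh is a chain here and Hh is conditioned on, so the path is blocked at Hh.
Since the path Rr → Aa ← Cc → Gg is active, Rr and Gg are not d-separated given {Hh, Tt}.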